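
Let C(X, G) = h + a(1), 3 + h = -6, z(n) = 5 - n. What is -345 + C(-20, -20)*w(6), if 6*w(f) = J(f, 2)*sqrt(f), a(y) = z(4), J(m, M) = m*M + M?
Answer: -345 - 56*sqrt(6)/3 ≈ -390.72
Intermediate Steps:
J(m, M) = M + M*m (J(m, M) = M*m + M = M + M*m)
h = -9 (h = -3 - 6 = -9)
a(y) = 1 (a(y) = 5 - 1*4 = 5 - 4 = 1)
w(f) = sqrt(f)*(2 + 2*f)/6 (w(f) = ((2*(1 + f))*sqrt(f))/6 = ((2 + 2*f)*sqrt(f))/6 = (sqrt(f)*(2 + 2*f))/6 = sqrt(f)*(2 + 2*f)/6)
C(X, G) = -8 (C(X, G) = -9 + 1 = -8)
-345 + C(-20, -20)*w(6) = -345 - 8*sqrt(6)*(1 + 6)/3 = -345 - 8*sqrt(6)*7/3 = -345 - 56*sqrt(6)/3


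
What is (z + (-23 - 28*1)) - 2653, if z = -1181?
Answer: -3885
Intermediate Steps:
(z + (-23 - 28*1)) - 2653 = (-1181 + (-23 - 28*1)) - 2653 = (-1181 + (-23 - 28)) - 2653 = (-1181 - 51) - 2653 = -1232 - 2653 = -3885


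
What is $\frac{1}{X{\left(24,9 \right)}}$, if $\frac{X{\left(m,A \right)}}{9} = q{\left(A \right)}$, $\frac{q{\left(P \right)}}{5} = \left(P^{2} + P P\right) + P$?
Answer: $\frac{1}{7695} \approx 0.00012995$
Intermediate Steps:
$q{\left(P \right)} = 5 P + 10 P^{2}$ ($q{\left(P \right)} = 5 \left(\left(P^{2} + P P\right) + P\right) = 5 \left(\left(P^{2} + P^{2}\right) + P\right) = 5 \left(2 P^{2} + P\right) = 5 \left(P + 2 P^{2}\right) = 5 P + 10 P^{2}$)
$X{\left(m,A \right)} = 45 A \left(1 + 2 A\right)$ ($X{\left(m,A \right)} = 9 \cdot 5 A \left(1 + 2 A\right) = 45 A \left(1 + 2 A\right)$)
$\frac{1}{X{\left(24,9 \right)}} = \frac{1}{45 \cdot 9 \left(1 + 2 \cdot 9\right)} = \frac{1}{45 \cdot 9 \left(1 + 18\right)} = \frac{1}{45 \cdot 9 \cdot 19} = \frac{1}{7695}$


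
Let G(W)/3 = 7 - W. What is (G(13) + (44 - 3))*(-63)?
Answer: -1449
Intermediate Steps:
G(W) = 21 - 3*W (G(W) = 3*(7 - W) = 21 - 3*W)
(G(13) + (44 - 3))*(-63) = ((21 - 3*13) + (44 - 3))*(-63) = ((21 - 39) + 41)*(-63) = (-18 + 41)*(-63) = 23*(-63) = -1449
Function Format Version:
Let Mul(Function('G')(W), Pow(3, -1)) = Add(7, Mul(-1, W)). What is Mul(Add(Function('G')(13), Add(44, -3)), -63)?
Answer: -1449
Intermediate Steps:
Function('G')(W) = Add(21, Mul(-3, W)) (Function('G')(W) = Mul(3, Add(7, Mul(-1, W))) = Add(21, Mul(-3, W)))
Mul(Add(Function('G')(13), Add(44, -3)), -63) = Mul(Add(Add(21, Mul(-3, 13)), Add(44, -3)), -63) = Mul(Add(Add(21, -39), 41), -63) = Mul(Add(-18, 41), -63) = Mul(23, -63) = -1449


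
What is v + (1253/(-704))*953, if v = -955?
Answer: -1866429/704 ≈ -2651.2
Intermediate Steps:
v + (1253/(-704))*953 = -955 + (1253/(-704))*953 = -955 + (1253*(-1/704))*953 = -955 - 1253/704*953 = -955 - 1194109/704 = -1866429/704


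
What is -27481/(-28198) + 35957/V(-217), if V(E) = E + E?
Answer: -250497183/3059483 ≈ -81.876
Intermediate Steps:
V(E) = 2*E
-27481/(-28198) + 35957/V(-217) = -27481/(-28198) + 35957/((2*(-217))) = -27481*(-1/28198) + 35957/(-434) = 27481/28198 + 35957*(-1/434) = 27481/28198 - 35957/434 = -250497183/3059483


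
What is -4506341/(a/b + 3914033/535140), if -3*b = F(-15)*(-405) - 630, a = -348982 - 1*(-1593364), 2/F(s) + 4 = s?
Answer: -37378611502470/52779222037 ≈ -708.21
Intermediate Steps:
F(s) = 2/(-4 + s)
a = 1244382 (a = -348982 + 1593364 = 1244382)
b = 3720/19 (b = -((2/(-4 - 15))*(-405) - 630)/3 = -((2/(-19))*(-405) - 630)/3 = -((2*(-1/19))*(-405) - 630)/3 = -(-2/19*(-405) - 630)/3 = -(810/19 - 630)/3 = -⅓*(-11160/19) = 3720/19 ≈ 195.79)
-4506341/(a/b + 3914033/535140) = -4506341/(1244382/(3720/19) + 3914033/535140) = -4506341/(1244382*(19/3720) + 3914033*(1/535140)) = -4506341/(3940543/620 + 3914033/535140) = -4506341/52779222037/8294670 = -4506341*8294670/52779222037 = -37378611502470/52779222037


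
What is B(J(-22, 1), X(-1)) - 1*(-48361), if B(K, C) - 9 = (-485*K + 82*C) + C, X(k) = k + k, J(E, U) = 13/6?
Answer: 282919/6 ≈ 47153.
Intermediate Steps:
J(E, U) = 13/6 (J(E, U) = 13*(⅙) = 13/6)
X(k) = 2*k
B(K, C) = 9 - 485*K + 83*C (B(K, C) = 9 + ((-485*K + 82*C) + C) = 9 + (-485*K + 83*C) = 9 - 485*K + 83*C)
B(J(-22, 1), X(-1)) - 1*(-48361) = (9 - 485*13/6 + 83*(2*(-1))) - 1*(-48361) = (9 - 6305/6 + 83*(-2)) + 48361 = (9 - 6305/6 - 166) + 48361 = -7247/6 + 48361 = 282919/6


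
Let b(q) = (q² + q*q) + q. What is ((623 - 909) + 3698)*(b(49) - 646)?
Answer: 14347460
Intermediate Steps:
b(q) = q + 2*q² (b(q) = (q² + q²) + q = 2*q² + q = q + 2*q²)
((623 - 909) + 3698)*(b(49) - 646) = ((623 - 909) + 3698)*(49*(1 + 2*49) - 646) = (-286 + 3698)*(49*(1 + 98) - 646) = 3412*(49*99 - 646) = 3412*(4851 - 646) = 3412*4205 = 14347460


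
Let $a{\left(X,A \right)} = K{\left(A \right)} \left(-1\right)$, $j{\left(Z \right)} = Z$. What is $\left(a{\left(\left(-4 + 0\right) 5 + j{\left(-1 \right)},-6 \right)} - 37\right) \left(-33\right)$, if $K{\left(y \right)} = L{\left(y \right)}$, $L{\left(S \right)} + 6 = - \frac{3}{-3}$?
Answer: $1056$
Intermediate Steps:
$L{\left(S \right)} = -5$ ($L{\left(S \right)} = -6 - \frac{3}{-3} = -6 - -1 = -6 + 1 = -5$)
$K{\left(y \right)} = -5$
$a{\left(X,A \right)} = 5$ ($a{\left(X,A \right)} = \left(-5\right) \left(-1\right) = 5$)
$\left(a{\left(\left(-4 + 0\right) 5 + j{\left(-1 \right)},-6 \right)} - 37\right) \left(-33\right) = \left(5 - 37\right) \left(-33\right) = \left(-32\right) \left(-33\right) = 1056$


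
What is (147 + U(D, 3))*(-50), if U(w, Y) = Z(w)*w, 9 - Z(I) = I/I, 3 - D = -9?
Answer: -12150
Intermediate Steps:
D = 12 (D = 3 - 1*(-9) = 3 + 9 = 12)
Z(I) = 8 (Z(I) = 9 - I/I = 9 - 1*1 = 9 - 1 = 8)
U(w, Y) = 8*w
(147 + U(D, 3))*(-50) = (147 + 8*12)*(-50) = (147 + 96)*(-50) = 243*(-50) = -12150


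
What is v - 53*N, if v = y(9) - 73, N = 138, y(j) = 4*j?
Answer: -7351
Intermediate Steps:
v = -37 (v = 4*9 - 73 = 36 - 73 = -37)
v - 53*N = -37 - 53*138 = -37 - 7314 = -7351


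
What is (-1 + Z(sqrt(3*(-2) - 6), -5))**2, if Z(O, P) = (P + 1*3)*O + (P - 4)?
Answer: 52 + 80*I*sqrt(3) ≈ 52.0 + 138.56*I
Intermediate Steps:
Z(O, P) = -4 + P + O*(3 + P) (Z(O, P) = (P + 3)*O + (-4 + P) = (3 + P)*O + (-4 + P) = O*(3 + P) + (-4 + P) = -4 + P + O*(3 + P))
(-1 + Z(sqrt(3*(-2) - 6), -5))**2 = (-1 + (-4 - 5 + 3*sqrt(3*(-2) - 6) + sqrt(3*(-2) - 6)*(-5)))**2 = (-1 + (-4 - 5 + 3*sqrt(-6 - 6) + sqrt(-6 - 6)*(-5)))**2 = (-1 + (-4 - 5 + 3*sqrt(-12) + sqrt(-12)*(-5)))**2 = (-1 + (-4 - 5 + 3*(2*I*sqrt(3)) + (2*I*sqrt(3))*(-5)))**2 = (-1 + (-4 - 5 + 6*I*sqrt(3) - 10*I*sqrt(3)))**2 = (-1 + (-9 - 4*I*sqrt(3)))**2 = (-10 - 4*I*sqrt(3))**2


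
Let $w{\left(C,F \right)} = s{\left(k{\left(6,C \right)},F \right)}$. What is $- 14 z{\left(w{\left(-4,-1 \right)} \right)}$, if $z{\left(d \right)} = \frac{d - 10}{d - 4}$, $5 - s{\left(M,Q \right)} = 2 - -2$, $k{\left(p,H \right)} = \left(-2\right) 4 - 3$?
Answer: $-42$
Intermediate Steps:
$k{\left(p,H \right)} = -11$ ($k{\left(p,H \right)} = -8 - 3 = -11$)
$s{\left(M,Q \right)} = 1$ ($s{\left(M,Q \right)} = 5 - \left(2 - -2\right) = 5 - \left(2 + 2\right) = 5 - 4 = 1$)
$w{\left(C,F \right)} = 1$
$z{\left(d \right)} = \frac{-10 + d}{-4 + d}$
$- 14 z{\left(w{\left(-4,-1 \right)} \right)} = - 14 \frac{-10 + 1}{-4 + 1} = - 14 \frac{1}{-3} \left(-9\right) = - 14 \left(\left(- \frac{1}{3}\right) \left(-9\right)\right) = \left(-14\right) 3 = -42$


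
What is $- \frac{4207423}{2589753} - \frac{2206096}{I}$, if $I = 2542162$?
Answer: $- \frac{8204597301407}{3291785832993} \approx -2.4924$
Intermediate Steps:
$- \frac{4207423}{2589753} - \frac{2206096}{I} = - \frac{4207423}{2589753} - \frac{2206096}{2542162} = \left(-4207423\right) \frac{1}{2589753} - \frac{1103048}{1271081} = - \frac{4207423}{2589753} - \frac{1103048}{1271081} = - \frac{8204597301407}{3291785832993}$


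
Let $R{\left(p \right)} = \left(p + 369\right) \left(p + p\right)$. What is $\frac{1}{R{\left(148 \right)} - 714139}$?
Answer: $- \frac{1}{561107} \approx -1.7822 \cdot 10^{-6}$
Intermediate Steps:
$R{\left(p \right)} = 2 p \left(369 + p\right)$ ($R{\left(p \right)} = \left(369 + p\right) 2 p = 2 p \left(369 + p\right)$)
$\frac{1}{R{\left(148 \right)} - 714139} = \frac{1}{2 \cdot 148 \left(369 + 148\right) - 714139} = \frac{1}{2 \cdot 148 \cdot 517 - 714139} = \frac{1}{153032 - 714139} = \frac{1}{-561107} = - \frac{1}{561107}$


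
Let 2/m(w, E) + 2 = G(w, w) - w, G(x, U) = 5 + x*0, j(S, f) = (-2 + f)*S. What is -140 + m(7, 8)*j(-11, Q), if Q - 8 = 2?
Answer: -96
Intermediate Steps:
Q = 10 (Q = 8 + 2 = 10)
j(S, f) = S*(-2 + f)
G(x, U) = 5 (G(x, U) = 5 + 0 = 5)
m(w, E) = 2/(3 - w) (m(w, E) = 2/(-2 + (5 - w)) = 2/(3 - w))
-140 + m(7, 8)*j(-11, Q) = -140 + (-2/(-3 + 7))*(-11*(-2 + 10)) = -140 + (-2/4)*(-11*8) = -140 - 2*¼*(-88) = -140 - ½*(-88) = -140 + 44 = -96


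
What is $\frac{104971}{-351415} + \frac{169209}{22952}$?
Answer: $\frac{57053286343}{8065677080} \approx 7.0736$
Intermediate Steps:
$\frac{104971}{-351415} + \frac{169209}{22952} = 104971 \left(- \frac{1}{351415}\right) + 169209 \cdot \frac{1}{22952} = - \frac{104971}{351415} + \frac{169209}{22952} = \frac{57053286343}{8065677080}$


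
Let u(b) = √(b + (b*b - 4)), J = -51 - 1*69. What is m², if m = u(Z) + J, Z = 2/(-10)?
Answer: 359896/25 - 96*I*√26 ≈ 14396.0 - 489.51*I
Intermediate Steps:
Z = -⅕ (Z = 2*(-⅒) = -⅕ ≈ -0.20000)
J = -120 (J = -51 - 69 = -120)
u(b) = √(-4 + b + b²) (u(b) = √(b + (b² - 4)) = √(b + (-4 + b²)) = √(-4 + b + b²))
m = -120 + 2*I*√26/5 (m = √(-4 - ⅕ + (-⅕)²) - 120 = √(-4 - ⅕ + 1/25) - 120 = √(-104/25) - 120 = 2*I*√26/5 - 120 = -120 + 2*I*√26/5 ≈ -120.0 + 2.0396*I)
m² = (-120 + 2*I*√26/5)²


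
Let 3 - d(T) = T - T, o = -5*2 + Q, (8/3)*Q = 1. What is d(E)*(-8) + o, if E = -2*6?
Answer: -269/8 ≈ -33.625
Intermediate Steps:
Q = 3/8 (Q = (3/8)*1 = 3/8 ≈ 0.37500)
E = -12
o = -77/8 (o = -5*2 + 3/8 = -10 + 3/8 = -77/8 ≈ -9.6250)
d(T) = 3 (d(T) = 3 - (T - T) = 3 - 1*0 = 3 + 0 = 3)
d(E)*(-8) + o = 3*(-8) - 77/8 = -24 - 77/8 = -269/8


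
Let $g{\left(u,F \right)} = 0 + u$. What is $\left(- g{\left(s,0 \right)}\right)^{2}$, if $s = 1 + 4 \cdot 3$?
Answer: $169$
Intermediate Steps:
$s = 13$ ($s = 1 + 12 = 13$)
$g{\left(u,F \right)} = u$
$\left(- g{\left(s,0 \right)}\right)^{2} = \left(\left(-1\right) 13\right)^{2} = \left(-13\right)^{2} = 169$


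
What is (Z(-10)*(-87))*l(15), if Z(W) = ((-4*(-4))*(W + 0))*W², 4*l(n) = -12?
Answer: -4176000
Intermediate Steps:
l(n) = -3 (l(n) = (¼)*(-12) = -3)
Z(W) = 16*W³ (Z(W) = (16*W)*W² = 16*W³)
(Z(-10)*(-87))*l(15) = ((16*(-10)³)*(-87))*(-3) = ((16*(-1000))*(-87))*(-3) = -16000*(-87)*(-3) = 1392000*(-3) = -4176000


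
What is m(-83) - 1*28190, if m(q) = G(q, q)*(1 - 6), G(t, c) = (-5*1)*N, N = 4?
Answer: -28090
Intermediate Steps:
G(t, c) = -20 (G(t, c) = -5*1*4 = -5*4 = -20)
m(q) = 100 (m(q) = -20*(1 - 6) = -20*(-5) = 100)
m(-83) - 1*28190 = 100 - 1*28190 = 100 - 28190 = -28090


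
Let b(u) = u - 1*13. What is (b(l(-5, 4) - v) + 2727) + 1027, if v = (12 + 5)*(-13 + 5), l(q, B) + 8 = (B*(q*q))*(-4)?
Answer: 3469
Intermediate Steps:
l(q, B) = -8 - 4*B*q² (l(q, B) = -8 + (B*(q*q))*(-4) = -8 + (B*q²)*(-4) = -8 - 4*B*q²)
v = -136 (v = 17*(-8) = -136)
b(u) = -13 + u (b(u) = u - 13 = -13 + u)
(b(l(-5, 4) - v) + 2727) + 1027 = ((-13 + ((-8 - 4*4*(-5)²) - 1*(-136))) + 2727) + 1027 = ((-13 + ((-8 - 4*4*25) + 136)) + 2727) + 1027 = ((-13 + ((-8 - 400) + 136)) + 2727) + 1027 = ((-13 + (-408 + 136)) + 2727) + 1027 = ((-13 - 272) + 2727) + 1027 = (-285 + 2727) + 1027 = 2442 + 1027 = 3469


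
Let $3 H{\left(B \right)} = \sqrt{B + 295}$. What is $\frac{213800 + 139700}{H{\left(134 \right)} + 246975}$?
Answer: $\frac{9354178125}{6535355419} - \frac{12625 \sqrt{429}}{6535355419} \approx 1.4313$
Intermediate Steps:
$H{\left(B \right)} = \frac{\sqrt{295 + B}}{3}$ ($H{\left(B \right)} = \frac{\sqrt{B + 295}}{3} = \frac{\sqrt{295 + B}}{3}$)
$\frac{213800 + 139700}{H{\left(134 \right)} + 246975} = \frac{213800 + 139700}{\frac{\sqrt{295 + 134}}{3} + 246975} = \frac{353500}{\frac{\sqrt{429}}{3} + 246975} = \frac{353500}{246975 + \frac{\sqrt{429}}{3}}$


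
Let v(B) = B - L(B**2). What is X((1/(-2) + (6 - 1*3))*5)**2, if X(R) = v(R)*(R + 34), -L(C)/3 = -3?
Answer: 423801/16 ≈ 26488.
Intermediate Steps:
L(C) = 9 (L(C) = -3*(-3) = 9)
v(B) = -9 + B (v(B) = B - 1*9 = B - 9 = -9 + B)
X(R) = (-9 + R)*(34 + R) (X(R) = (-9 + R)*(R + 34) = (-9 + R)*(34 + R))
X((1/(-2) + (6 - 1*3))*5)**2 = ((-9 + (1/(-2) + (6 - 1*3))*5)*(34 + (1/(-2) + (6 - 1*3))*5))**2 = ((-9 + (-1/2 + (6 - 3))*5)*(34 + (-1/2 + (6 - 3))*5))**2 = ((-9 + (-1/2 + 3)*5)*(34 + (-1/2 + 3)*5))**2 = ((-9 + (5/2)*5)*(34 + (5/2)*5))**2 = ((-9 + 25/2)*(34 + 25/2))**2 = ((7/2)*(93/2))**2 = (651/4)**2 = 423801/16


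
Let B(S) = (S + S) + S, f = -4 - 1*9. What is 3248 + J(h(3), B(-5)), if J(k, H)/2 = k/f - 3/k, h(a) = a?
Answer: 42192/13 ≈ 3245.5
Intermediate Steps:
f = -13 (f = -4 - 9 = -13)
B(S) = 3*S (B(S) = 2*S + S = 3*S)
J(k, H) = -6/k - 2*k/13 (J(k, H) = 2*(k/(-13) - 3/k) = 2*(k*(-1/13) - 3/k) = 2*(-k/13 - 3/k) = 2*(-3/k - k/13) = -6/k - 2*k/13)
3248 + J(h(3), B(-5)) = 3248 + (-6/3 - 2/13*3) = 3248 + (-6*⅓ - 6/13) = 3248 + (-2 - 6/13) = 3248 - 32/13 = 42192/13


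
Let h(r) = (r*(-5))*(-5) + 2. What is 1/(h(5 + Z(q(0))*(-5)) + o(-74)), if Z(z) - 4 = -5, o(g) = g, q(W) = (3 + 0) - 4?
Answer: 1/178 ≈ 0.0056180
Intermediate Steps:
q(W) = -1 (q(W) = 3 - 4 = -1)
Z(z) = -1 (Z(z) = 4 - 5 = -1)
h(r) = 2 + 25*r (h(r) = -5*r*(-5) + 2 = 25*r + 2 = 2 + 25*r)
1/(h(5 + Z(q(0))*(-5)) + o(-74)) = 1/((2 + 25*(5 - 1*(-5))) - 74) = 1/((2 + 25*(5 + 5)) - 74) = 1/((2 + 25*10) - 74) = 1/((2 + 250) - 74) = 1/(252 - 74) = 1/178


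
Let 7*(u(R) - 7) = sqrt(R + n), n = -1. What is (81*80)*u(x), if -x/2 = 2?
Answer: 45360 + 6480*I*sqrt(5)/7 ≈ 45360.0 + 2070.0*I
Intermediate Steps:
x = -4 (x = -2*2 = -4)
u(R) = 7 + sqrt(-1 + R)/7 (u(R) = 7 + sqrt(R - 1)/7 = 7 + sqrt(-1 + R)/7)
(81*80)*u(x) = (81*80)*(7 + sqrt(-1 - 4)/7) = 6480*(7 + sqrt(-5)/7) = 6480*(7 + (I*sqrt(5))/7) = 6480*(7 + I*sqrt(5)/7) = 45360 + 6480*I*sqrt(5)/7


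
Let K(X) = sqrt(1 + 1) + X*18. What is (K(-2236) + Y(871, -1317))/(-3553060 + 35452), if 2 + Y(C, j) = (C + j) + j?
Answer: 42013/3517608 - sqrt(2)/3517608 ≈ 0.011943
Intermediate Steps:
K(X) = sqrt(2) + 18*X
Y(C, j) = -2 + C + 2*j (Y(C, j) = -2 + ((C + j) + j) = -2 + (C + 2*j) = -2 + C + 2*j)
(K(-2236) + Y(871, -1317))/(-3553060 + 35452) = ((sqrt(2) + 18*(-2236)) + (-2 + 871 + 2*(-1317)))/(-3553060 + 35452) = ((sqrt(2) - 40248) + (-2 + 871 - 2634))/(-3517608) = ((-40248 + sqrt(2)) - 1765)*(-1/3517608) = (-42013 + sqrt(2))*(-1/3517608) = 42013/3517608 - sqrt(2)/3517608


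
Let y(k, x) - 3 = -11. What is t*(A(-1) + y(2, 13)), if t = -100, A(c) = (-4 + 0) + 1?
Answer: 1100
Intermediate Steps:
y(k, x) = -8 (y(k, x) = 3 - 11 = -8)
A(c) = -3 (A(c) = -4 + 1 = -3)
t*(A(-1) + y(2, 13)) = -100*(-3 - 8) = -100*(-11) = 1100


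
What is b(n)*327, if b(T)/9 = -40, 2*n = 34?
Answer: -117720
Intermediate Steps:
n = 17 (n = (½)*34 = 17)
b(T) = -360 (b(T) = 9*(-40) = -360)
b(n)*327 = -360*327 = -117720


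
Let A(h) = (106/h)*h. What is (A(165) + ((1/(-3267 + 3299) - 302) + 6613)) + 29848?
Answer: 1160481/32 ≈ 36265.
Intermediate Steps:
A(h) = 106
(A(165) + ((1/(-3267 + 3299) - 302) + 6613)) + 29848 = (106 + ((1/(-3267 + 3299) - 302) + 6613)) + 29848 = (106 + ((1/32 - 302) + 6613)) + 29848 = (106 + (-9663/32 + 6613)) + 29848 = (106 + 201953/32) + 29848 = 205345/32 + 29848 = 1160481/32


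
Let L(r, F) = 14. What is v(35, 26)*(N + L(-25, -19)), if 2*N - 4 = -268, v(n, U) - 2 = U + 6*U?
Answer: -21712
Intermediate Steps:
v(n, U) = 2 + 7*U (v(n, U) = 2 + (U + 6*U) = 2 + 7*U)
N = -132 (N = 2 + (½)*(-268) = 2 - 134 = -132)
v(35, 26)*(N + L(-25, -19)) = (2 + 7*26)*(-132 + 14) = (2 + 182)*(-118) = 184*(-118) = -21712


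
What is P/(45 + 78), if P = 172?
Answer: 172/123 ≈ 1.3984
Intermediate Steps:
P/(45 + 78) = 172/(45 + 78) = 172/123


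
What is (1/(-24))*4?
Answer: -1/6 ≈ -0.16667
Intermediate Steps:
(1/(-24))*4 = -1/24*1*4 = -1/24*4 = -1/6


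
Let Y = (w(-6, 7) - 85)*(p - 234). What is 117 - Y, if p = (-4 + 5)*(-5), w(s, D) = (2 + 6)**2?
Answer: -4902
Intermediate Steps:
w(s, D) = 64 (w(s, D) = 8**2 = 64)
p = -5 (p = 1*(-5) = -5)
Y = 5019 (Y = (64 - 85)*(-5 - 234) = -21*(-239) = 5019)
117 - Y = 117 - 1*5019 = 117 - 5019 = -4902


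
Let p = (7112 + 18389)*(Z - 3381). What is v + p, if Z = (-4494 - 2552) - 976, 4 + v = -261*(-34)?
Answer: -290779033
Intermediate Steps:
v = 8870 (v = -4 - 261*(-34) = -4 + 8874 = 8870)
Z = -8022 (Z = -7046 - 976 = -8022)
p = -290787903 (p = (7112 + 18389)*(-8022 - 3381) = 25501*(-11403) = -290787903)
v + p = 8870 - 290787903 = -290779033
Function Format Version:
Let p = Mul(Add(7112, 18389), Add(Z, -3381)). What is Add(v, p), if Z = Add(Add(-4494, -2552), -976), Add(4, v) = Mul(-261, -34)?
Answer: -290779033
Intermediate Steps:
v = 8870 (v = Add(-4, Mul(-261, -34)) = Add(-4, 8874) = 8870)
Z = -8022 (Z = Add(-7046, -976) = -8022)
p = -290787903 (p = Mul(Add(7112, 18389), Add(-8022, -3381)) = Mul(25501, -11403) = -290787903)
Add(v, p) = Add(8870, -290787903) = -290779033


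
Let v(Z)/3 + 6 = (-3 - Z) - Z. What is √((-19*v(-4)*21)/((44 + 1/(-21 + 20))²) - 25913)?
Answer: 2*I*√11977985/43 ≈ 160.97*I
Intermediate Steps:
v(Z) = -27 - 6*Z (v(Z) = -18 + 3*((-3 - Z) - Z) = -18 + 3*(-3 - 2*Z) = -18 + (-9 - 6*Z) = -27 - 6*Z)
√((-19*v(-4)*21)/((44 + 1/(-21 + 20))²) - 25913) = √((-19*(-27 - 6*(-4))*21)/((44 + 1/(-21 + 20))²) - 25913) = √((-19*(-27 + 24)*21)/((44 + 1/(-1))²) - 25913) = √((-19*(-3)*21)/((44 - 1)²) - 25913) = √((57*21)/(43²) - 25913) = √(1197/1849 - 25913) = √(-47911940/1849) = 2*I*√11977985/43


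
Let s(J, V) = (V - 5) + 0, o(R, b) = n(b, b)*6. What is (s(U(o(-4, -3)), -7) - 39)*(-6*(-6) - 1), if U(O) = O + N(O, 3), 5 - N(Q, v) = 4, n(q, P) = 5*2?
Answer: -1785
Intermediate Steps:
n(q, P) = 10
N(Q, v) = 1 (N(Q, v) = 5 - 1*4 = 5 - 4 = 1)
o(R, b) = 60 (o(R, b) = 10*6 = 60)
U(O) = 1 + O (U(O) = O + 1 = 1 + O)
s(J, V) = -5 + V (s(J, V) = (-5 + V) + 0 = -5 + V)
(s(U(o(-4, -3)), -7) - 39)*(-6*(-6) - 1) = ((-5 - 7) - 39)*(-6*(-6) - 1) = (-12 - 39)*(36 - 1) = -51*35 = -1785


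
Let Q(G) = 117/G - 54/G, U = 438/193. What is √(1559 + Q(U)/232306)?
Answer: √448345404385050353/16958338 ≈ 39.484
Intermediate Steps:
U = 438/193 (U = 438*(1/193) = 438/193 ≈ 2.2694)
Q(G) = 63/G
√(1559 + Q(U)/232306) = √(1559 + (63/(438/193))/232306) = √(1559 + (63*(193/438))*(1/232306)) = √(1559 + (4053/146)*(1/232306)) = √(1559 + 4053/33916676) = √(52876101937/33916676) = √448345404385050353/16958338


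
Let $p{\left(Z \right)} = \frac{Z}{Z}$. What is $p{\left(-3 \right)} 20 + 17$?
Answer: $37$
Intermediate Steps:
$p{\left(Z \right)} = 1$
$p{\left(-3 \right)} 20 + 17 = 1 \cdot 20 + 17 = 20 + 17 = 37$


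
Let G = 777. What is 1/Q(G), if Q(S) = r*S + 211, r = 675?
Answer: 1/524686 ≈ 1.9059e-6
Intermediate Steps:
Q(S) = 211 + 675*S (Q(S) = 675*S + 211 = 211 + 675*S)
1/Q(G) = 1/(211 + 675*777) = 1/(211 + 524475) = 1/524686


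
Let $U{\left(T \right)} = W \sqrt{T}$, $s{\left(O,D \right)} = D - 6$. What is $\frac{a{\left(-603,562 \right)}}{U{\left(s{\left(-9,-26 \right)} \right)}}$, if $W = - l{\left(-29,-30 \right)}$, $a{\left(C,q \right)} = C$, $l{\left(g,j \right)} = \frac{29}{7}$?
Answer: $- \frac{4221 i \sqrt{2}}{232} \approx - 25.73 i$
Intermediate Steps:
$l{\left(g,j \right)} = \frac{29}{7}$ ($l{\left(g,j \right)} = 29 \cdot \frac{1}{7} = \frac{29}{7}$)
$W = - \frac{29}{7}$ ($W = \left(-1\right) \frac{29}{7} = - \frac{29}{7} \approx -4.1429$)
$s{\left(O,D \right)} = -6 + D$ ($s{\left(O,D \right)} = D - 6 = -6 + D$)
$U{\left(T \right)} = - \frac{29 \sqrt{T}}{7}$
$\frac{a{\left(-603,562 \right)}}{U{\left(s{\left(-9,-26 \right)} \right)}} = - \frac{603}{\left(- \frac{29}{7}\right) \sqrt{-6 - 26}} = - \frac{603}{\left(- \frac{29}{7}\right) \sqrt{-32}} = - \frac{603}{\left(- \frac{29}{7}\right) 4 i \sqrt{2}} = - \frac{603}{\left(- \frac{116}{7}\right) i \sqrt{2}} = - 603 \frac{7 i \sqrt{2}}{232} = - \frac{4221 i \sqrt{2}}{232}$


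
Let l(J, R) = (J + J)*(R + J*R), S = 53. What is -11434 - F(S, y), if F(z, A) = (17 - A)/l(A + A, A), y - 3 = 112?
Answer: -9980166893/872850 ≈ -11434.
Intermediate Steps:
y = 115 (y = 3 + 112 = 115)
l(J, R) = 2*J*(R + J*R) (l(J, R) = (2*J)*(R + J*R) = 2*J*(R + J*R))
F(z, A) = (17 - A)/(4*A**2*(1 + 2*A)) (F(z, A) = (17 - A)/((2*(A + A)*A*(1 + (A + A)))) = (17 - A)/((2*(2*A)*A*(1 + 2*A))) = (17 - A)/((4*A**2*(1 + 2*A))) = (17 - A)*(1/(4*A**2*(1 + 2*A))) = (17 - A)/(4*A**2*(1 + 2*A)))
-11434 - F(S, y) = -11434 - (17 - 1*115)/(4*115**2*(1 + 2*115)) = -11434 - (17 - 115)/(4*13225*(1 + 230)) = -11434 - (-98)/(4*13225*231) = -11434 - 1*(-7/872850) = -11434 + 7/872850 = -9980166893/872850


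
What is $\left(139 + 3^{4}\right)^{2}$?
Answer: $48400$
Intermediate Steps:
$\left(139 + 3^{4}\right)^{2} = \left(139 + 81\right)^{2} = 220^{2} = 48400$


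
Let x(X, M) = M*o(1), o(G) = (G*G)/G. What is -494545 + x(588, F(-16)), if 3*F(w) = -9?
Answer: -494548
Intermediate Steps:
o(G) = G (o(G) = G²/G = G)
F(w) = -3 (F(w) = (⅓)*(-9) = -3)
x(X, M) = M (x(X, M) = M*1 = M)
-494545 + x(588, F(-16)) = -494545 - 3 = -494548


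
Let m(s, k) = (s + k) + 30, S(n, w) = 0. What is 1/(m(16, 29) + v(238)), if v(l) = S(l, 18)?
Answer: 1/75 ≈ 0.013333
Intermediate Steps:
m(s, k) = 30 + k + s (m(s, k) = (k + s) + 30 = 30 + k + s)
v(l) = 0
1/(m(16, 29) + v(238)) = 1/((30 + 29 + 16) + 0) = 1/(75 + 0) = 1/75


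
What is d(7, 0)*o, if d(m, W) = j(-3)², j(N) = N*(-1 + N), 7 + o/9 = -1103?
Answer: -1438560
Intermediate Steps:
o = -9990 (o = -63 + 9*(-1103) = -63 - 9927 = -9990)
d(m, W) = 144 (d(m, W) = (-3*(-1 - 3))² = (-3*(-4))² = 12² = 144)
d(7, 0)*o = 144*(-9990) = -1438560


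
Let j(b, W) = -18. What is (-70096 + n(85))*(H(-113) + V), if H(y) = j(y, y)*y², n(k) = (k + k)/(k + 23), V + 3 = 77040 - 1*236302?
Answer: 1472808516593/54 ≈ 2.7274e+10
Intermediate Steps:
V = -159265 (V = -3 + (77040 - 1*236302) = -3 + (77040 - 236302) = -3 - 159262 = -159265)
n(k) = 2*k/(23 + k) (n(k) = (2*k)/(23 + k) = 2*k/(23 + k))
H(y) = -18*y²
(-70096 + n(85))*(H(-113) + V) = (-70096 + 2*85/(23 + 85))*(-18*(-113)² - 159265) = (-70096 + 2*85/108)*(-18*12769 - 159265) = (-70096 + 2*85*(1/108))*(-229842 - 159265) = (-70096 + 85/54)*(-389107) = -3785099/54*(-389107) = 1472808516593/54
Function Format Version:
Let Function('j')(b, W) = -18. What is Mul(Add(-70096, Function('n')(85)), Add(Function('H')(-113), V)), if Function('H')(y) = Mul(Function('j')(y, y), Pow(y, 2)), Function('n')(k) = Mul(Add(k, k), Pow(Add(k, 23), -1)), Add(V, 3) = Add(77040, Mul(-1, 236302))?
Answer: Rational(1472808516593, 54) ≈ 2.7274e+10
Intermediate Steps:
V = -159265 (V = Add(-3, Add(77040, Mul(-1, 236302))) = Add(-3, Add(77040, -236302)) = Add(-3, -159262) = -159265)
Function('n')(k) = Mul(2, k, Pow(Add(23, k), -1)) (Function('n')(k) = Mul(Mul(2, k), Pow(Add(23, k), -1)) = Mul(2, k, Pow(Add(23, k), -1)))
Function('H')(y) = Mul(-18, Pow(y, 2))
Mul(Add(-70096, Function('n')(85)), Add(Function('H')(-113), V)) = Mul(Add(-70096, Mul(2, 85, Pow(Add(23, 85), -1))), Add(Mul(-18, Pow(-113, 2)), -159265)) = Mul(Add(-70096, Mul(2, 85, Pow(108, -1))), Add(Mul(-18, 12769), -159265)) = Mul(Add(-70096, Mul(2, 85, Rational(1, 108))), Add(-229842, -159265)) = Mul(Add(-70096, Rational(85, 54)), -389107) = Mul(Rational(-3785099, 54), -389107) = Rational(1472808516593, 54)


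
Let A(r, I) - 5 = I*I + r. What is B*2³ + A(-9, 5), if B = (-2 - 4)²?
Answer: 309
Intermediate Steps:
B = 36 (B = (-6)² = 36)
A(r, I) = 5 + r + I² (A(r, I) = 5 + (I*I + r) = 5 + (I² + r) = 5 + (r + I²) = 5 + r + I²)
B*2³ + A(-9, 5) = 36*2³ + (5 - 9 + 5²) = 36*8 + (5 - 9 + 25) = 288 + 21 = 309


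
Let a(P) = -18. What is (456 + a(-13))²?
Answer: 191844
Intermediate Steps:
(456 + a(-13))² = (456 - 18)² = 438² = 191844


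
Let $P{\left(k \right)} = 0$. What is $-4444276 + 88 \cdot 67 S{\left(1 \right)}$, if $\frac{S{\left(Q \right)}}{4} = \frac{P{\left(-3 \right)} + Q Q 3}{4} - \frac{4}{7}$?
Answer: $- \frac{31080452}{7} \approx -4.4401 \cdot 10^{6}$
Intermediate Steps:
$S{\left(Q \right)} = - \frac{16}{7} + 3 Q^{2}$ ($S{\left(Q \right)} = 4 \left(\frac{0 + Q Q 3}{4} - \frac{4}{7}\right) = 4 \left(\left(0 + Q^{2} \cdot 3\right) \frac{1}{4} - \frac{4}{7}\right) = 4 \left(\left(0 + 3 Q^{2}\right) \frac{1}{4} - \frac{4}{7}\right) = 4 \left(3 Q^{2} \cdot \frac{1}{4} - \frac{4}{7}\right) = 4 \left(\frac{3 Q^{2}}{4} - \frac{4}{7}\right) = 4 \left(- \frac{4}{7} + \frac{3 Q^{2}}{4}\right) = - \frac{16}{7} + 3 Q^{2}$)
$-4444276 + 88 \cdot 67 S{\left(1 \right)} = -4444276 + 88 \cdot 67 \left(- \frac{16}{7} + 3 \cdot 1^{2}\right) = -4444276 + 5896 \left(- \frac{16}{7} + 3 \cdot 1\right) = -4444276 + 5896 \left(- \frac{16}{7} + 3\right) = -4444276 + 5896 \cdot \frac{5}{7} = -4444276 + \frac{29480}{7} = - \frac{31080452}{7}$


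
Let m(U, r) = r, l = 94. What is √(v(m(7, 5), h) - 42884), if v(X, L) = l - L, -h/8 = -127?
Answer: 7*I*√894 ≈ 209.3*I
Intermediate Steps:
h = 1016 (h = -8*(-127) = 1016)
v(X, L) = 94 - L
√(v(m(7, 5), h) - 42884) = √((94 - 1*1016) - 42884) = √((94 - 1016) - 42884) = √(-922 - 42884) = √(-43806) = 7*I*√894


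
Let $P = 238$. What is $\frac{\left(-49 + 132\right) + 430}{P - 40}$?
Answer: $\frac{57}{22} \approx 2.5909$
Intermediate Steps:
$\frac{\left(-49 + 132\right) + 430}{P - 40} = \frac{\left(-49 + 132\right) + 430}{238 - 40} = \frac{83 + 430}{198} = 513 \cdot \frac{1}{198} = \frac{57}{22}$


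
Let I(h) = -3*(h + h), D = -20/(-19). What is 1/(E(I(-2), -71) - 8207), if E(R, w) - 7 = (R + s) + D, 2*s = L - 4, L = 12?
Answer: -19/155476 ≈ -0.00012221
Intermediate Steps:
s = 4 (s = (12 - 4)/2 = (½)*8 = 4)
D = 20/19 (D = -20*(-1/19) = 20/19 ≈ 1.0526)
I(h) = -6*h
E(R, w) = 229/19 + R (E(R, w) = 7 + ((R + 4) + 20/19) = 7 + ((4 + R) + 20/19) = 7 + (96/19 + R) = 229/19 + R)
1/(E(I(-2), -71) - 8207) = 1/((229/19 - 6*(-2)) - 8207) = 1/((229/19 + 12) - 8207) = 1/(457/19 - 8207) = 1/(-155476/19) = -19/155476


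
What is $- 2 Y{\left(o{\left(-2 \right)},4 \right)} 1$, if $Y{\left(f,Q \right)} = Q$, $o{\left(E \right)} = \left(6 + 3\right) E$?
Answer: $-8$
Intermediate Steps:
$o{\left(E \right)} = 9 E$
$- 2 Y{\left(o{\left(-2 \right)},4 \right)} 1 = \left(-2\right) 4 \cdot 1 = \left(-8\right) 1 = -8$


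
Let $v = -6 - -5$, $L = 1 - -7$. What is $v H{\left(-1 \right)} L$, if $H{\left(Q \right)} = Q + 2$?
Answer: $-8$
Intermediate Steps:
$H{\left(Q \right)} = 2 + Q$
$L = 8$ ($L = 1 + 7 = 8$)
$v = -1$ ($v = -6 + 5 = -1$)
$v H{\left(-1 \right)} L = - (2 - 1) 8 = \left(-1\right) 1 \cdot 8 = \left(-1\right) 8 = -8$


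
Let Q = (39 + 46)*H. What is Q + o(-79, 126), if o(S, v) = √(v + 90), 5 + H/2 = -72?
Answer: -13090 + 6*√6 ≈ -13075.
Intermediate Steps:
H = -154 (H = -10 + 2*(-72) = -10 - 144 = -154)
o(S, v) = √(90 + v)
Q = -13090 (Q = (39 + 46)*(-154) = 85*(-154) = -13090)
Q + o(-79, 126) = -13090 + √(90 + 126) = -13090 + √216 = -13090 + 6*√6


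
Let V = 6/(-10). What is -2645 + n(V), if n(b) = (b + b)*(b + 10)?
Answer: -66407/25 ≈ -2656.3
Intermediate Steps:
V = -⅗ (V = 6*(-⅒) = -⅗ ≈ -0.60000)
n(b) = 2*b*(10 + b) (n(b) = (2*b)*(10 + b) = 2*b*(10 + b))
-2645 + n(V) = -2645 + 2*(-⅗)*(10 - ⅗) = -2645 + 2*(-⅗)*(47/5) = -2645 - 282/25 = -66407/25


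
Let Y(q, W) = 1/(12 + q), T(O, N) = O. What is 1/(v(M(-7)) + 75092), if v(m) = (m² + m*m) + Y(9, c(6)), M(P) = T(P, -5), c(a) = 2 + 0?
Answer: 21/1578991 ≈ 1.3300e-5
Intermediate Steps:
c(a) = 2
M(P) = P
v(m) = 1/21 + 2*m² (v(m) = (m² + m*m) + 1/(12 + 9) = (m² + m²) + 1/21 = 2*m² + 1/21 = 1/21 + 2*m²)
1/(v(M(-7)) + 75092) = 1/((1/21 + 2*(-7)²) + 75092) = 1/((1/21 + 2*49) + 75092) = 1/((1/21 + 98) + 75092) = 1/(2059/21 + 75092) = 1/(1578991/21) = 21/1578991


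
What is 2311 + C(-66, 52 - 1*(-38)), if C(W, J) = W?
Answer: 2245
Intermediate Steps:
2311 + C(-66, 52 - 1*(-38)) = 2311 - 66 = 2245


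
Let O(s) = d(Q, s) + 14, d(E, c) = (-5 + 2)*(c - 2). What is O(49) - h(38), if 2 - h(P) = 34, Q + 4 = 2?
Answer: -95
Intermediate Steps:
Q = -2 (Q = -4 + 2 = -2)
h(P) = -32 (h(P) = 2 - 1*34 = 2 - 34 = -32)
d(E, c) = 6 - 3*c (d(E, c) = -3*(-2 + c) = 6 - 3*c)
O(s) = 20 - 3*s (O(s) = (6 - 3*s) + 14 = 20 - 3*s)
O(49) - h(38) = (20 - 3*49) - 1*(-32) = (20 - 147) + 32 = -127 + 32 = -95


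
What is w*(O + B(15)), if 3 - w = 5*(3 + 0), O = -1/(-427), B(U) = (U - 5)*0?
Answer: -12/427 ≈ -0.028103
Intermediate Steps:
B(U) = 0 (B(U) = (-5 + U)*0 = 0)
O = 1/427 (O = -1*(-1/427) = 1/427 ≈ 0.0023419)
w = -12 (w = 3 - 5*(3 + 0) = 3 - 5*3 = 3 - 1*15 = 3 - 15 = -12)
w*(O + B(15)) = -12*(1/427 + 0) = -12*1/427 = -12/427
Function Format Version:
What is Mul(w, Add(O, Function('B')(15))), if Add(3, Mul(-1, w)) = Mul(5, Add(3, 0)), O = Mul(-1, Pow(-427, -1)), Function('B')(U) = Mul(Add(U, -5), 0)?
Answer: Rational(-12, 427) ≈ -0.028103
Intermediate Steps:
Function('B')(U) = 0 (Function('B')(U) = Mul(Add(-5, U), 0) = 0)
O = Rational(1, 427) (O = Mul(-1, Rational(-1, 427)) = Rational(1, 427) ≈ 0.0023419)
w = -12 (w = Add(3, Mul(-1, Mul(5, Add(3, 0)))) = Add(3, Mul(-1, Mul(5, 3))) = Add(3, Mul(-1, 15)) = Add(3, -15) = -12)
Mul(w, Add(O, Function('B')(15))) = Mul(-12, Add(Rational(1, 427), 0)) = Mul(-12, Rational(1, 427)) = Rational(-12, 427)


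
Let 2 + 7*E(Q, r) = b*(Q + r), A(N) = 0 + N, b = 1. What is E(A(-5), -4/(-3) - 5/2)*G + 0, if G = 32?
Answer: -112/3 ≈ -37.333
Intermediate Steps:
A(N) = N
E(Q, r) = -2/7 + Q/7 + r/7 (E(Q, r) = -2/7 + (1*(Q + r))/7 = -2/7 + (Q + r)/7 = -2/7 + (Q/7 + r/7) = -2/7 + Q/7 + r/7)
E(A(-5), -4/(-3) - 5/2)*G + 0 = (-2/7 + (1/7)*(-5) + (-4/(-3) - 5/2)/7)*32 + 0 = (-2/7 - 5/7 + (-4*(-1/3) - 5*1/2)/7)*32 + 0 = (-2/7 - 5/7 + (4/3 - 5/2)/7)*32 + 0 = (-2/7 - 5/7 + (1/7)*(-7/6))*32 + 0 = (-2/7 - 5/7 - 1/6)*32 + 0 = -7/6*32 + 0 = -112/3 + 0 = -112/3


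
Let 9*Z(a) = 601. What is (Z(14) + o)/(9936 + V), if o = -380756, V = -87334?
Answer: 3426203/696582 ≈ 4.9186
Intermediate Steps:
Z(a) = 601/9 (Z(a) = (1/9)*601 = 601/9)
(Z(14) + o)/(9936 + V) = (601/9 - 380756)/(9936 - 87334) = -3426203/9/(-77398) = -3426203/9*(-1/77398) = 3426203/696582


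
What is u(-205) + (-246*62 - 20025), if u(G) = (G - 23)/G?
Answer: -7231557/205 ≈ -35276.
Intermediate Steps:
u(G) = (-23 + G)/G
u(-205) + (-246*62 - 20025) = (-23 - 205)/(-205) + (-246*62 - 20025) = -1/205*(-228) + (-15252 - 20025) = 228/205 - 35277 = -7231557/205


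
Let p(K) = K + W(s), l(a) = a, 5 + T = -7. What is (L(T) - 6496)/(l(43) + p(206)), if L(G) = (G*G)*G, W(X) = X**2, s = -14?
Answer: -8224/445 ≈ -18.481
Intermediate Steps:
T = -12 (T = -5 - 7 = -12)
p(K) = 196 + K (p(K) = K + (-14)**2 = K + 196 = 196 + K)
L(G) = G**3 (L(G) = G**2*G = G**3)
(L(T) - 6496)/(l(43) + p(206)) = ((-12)**3 - 6496)/(43 + (196 + 206)) = (-1728 - 6496)/(43 + 402) = -8224/445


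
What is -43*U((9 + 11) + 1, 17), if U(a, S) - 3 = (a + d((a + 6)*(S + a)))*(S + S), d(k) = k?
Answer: -1530843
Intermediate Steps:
U(a, S) = 3 + 2*S*(a + (6 + a)*(S + a)) (U(a, S) = 3 + (a + (a + 6)*(S + a))*(S + S) = 3 + (a + (6 + a)*(S + a))*(2*S) = 3 + 2*S*(a + (6 + a)*(S + a)))
-43*U((9 + 11) + 1, 17) = -43*(3 + 2*17*((9 + 11) + 1) + 2*17*(((9 + 11) + 1)² + 6*17 + 6*((9 + 11) + 1) + 17*((9 + 11) + 1))) = -43*(3 + 2*17*(20 + 1) + 2*17*((20 + 1)² + 102 + 6*(20 + 1) + 17*(20 + 1))) = -43*(3 + 2*17*21 + 2*17*(21² + 102 + 6*21 + 17*21)) = -43*(3 + 714 + 2*17*(441 + 102 + 126 + 357)) = -43*(3 + 714 + 2*17*1026) = -43*(3 + 714 + 34884) = -43*35601 = -1530843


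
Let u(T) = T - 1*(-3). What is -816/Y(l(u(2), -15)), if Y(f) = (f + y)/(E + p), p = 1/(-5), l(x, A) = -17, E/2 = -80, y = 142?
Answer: 653616/625 ≈ 1045.8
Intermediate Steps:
u(T) = 3 + T (u(T) = T + 3 = 3 + T)
E = -160 (E = 2*(-80) = -160)
p = -1/5 ≈ -0.20000
Y(f) = -710/801 - 5*f/801 (Y(f) = (f + 142)/(-160 - 1/5) = (142 + f)/(-801/5) = (142 + f)*(-5/801) = -710/801 - 5*f/801)
-816/Y(l(u(2), -15)) = -816/(-710/801 - 5/801*(-17)) = -816/(-710/801 + 85/801) = -816/(-625/801) = -816*(-801/625) = 653616/625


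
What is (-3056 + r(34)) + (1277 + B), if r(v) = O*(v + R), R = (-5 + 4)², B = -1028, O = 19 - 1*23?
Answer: -2947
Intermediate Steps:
O = -4 (O = 19 - 23 = -4)
R = 1 (R = (-1)² = 1)
r(v) = -4 - 4*v (r(v) = -4*(v + 1) = -4*(1 + v) = -4 - 4*v)
(-3056 + r(34)) + (1277 + B) = (-3056 + (-4 - 4*34)) + (1277 - 1028) = (-3056 + (-4 - 136)) + 249 = (-3056 - 140) + 249 = -3196 + 249 = -2947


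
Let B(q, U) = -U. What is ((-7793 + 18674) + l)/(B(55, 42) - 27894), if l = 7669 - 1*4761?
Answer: -13789/27936 ≈ -0.49359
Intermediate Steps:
l = 2908 (l = 7669 - 4761 = 2908)
((-7793 + 18674) + l)/(B(55, 42) - 27894) = ((-7793 + 18674) + 2908)/(-1*42 - 27894) = (10881 + 2908)/(-42 - 27894) = 13789/(-27936) = 13789*(-1/27936) = -13789/27936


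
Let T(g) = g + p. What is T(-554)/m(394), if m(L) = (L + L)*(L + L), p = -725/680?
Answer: -75489/84448384 ≈ -0.00089391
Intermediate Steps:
p = -145/136 (p = -725*1/680 = -145/136 ≈ -1.0662)
m(L) = 4*L² (m(L) = (2*L)*(2*L) = 4*L²)
T(g) = -145/136 + g (T(g) = g - 145/136 = -145/136 + g)
T(-554)/m(394) = (-145/136 - 554)/((4*394²)) = -75489/(136*(4*155236)) = -75489/136/620944 = -75489/136*1/620944 = -75489/84448384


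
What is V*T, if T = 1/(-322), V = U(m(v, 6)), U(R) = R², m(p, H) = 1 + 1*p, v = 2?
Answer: -9/322 ≈ -0.027950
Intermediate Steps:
m(p, H) = 1 + p
V = 9 (V = (1 + 2)² = 3² = 9)
T = -1/322 ≈ -0.0031056
V*T = 9*(-1/322) = -9/322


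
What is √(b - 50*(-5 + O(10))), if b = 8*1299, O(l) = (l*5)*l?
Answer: I*√14358 ≈ 119.82*I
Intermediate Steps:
O(l) = 5*l² (O(l) = (5*l)*l = 5*l²)
b = 10392
√(b - 50*(-5 + O(10))) = √(10392 - 50*(-5 + 5*10²)) = √(10392 - 50*(-5 + 5*100)) = √(10392 - 50*(-5 + 500)) = √(10392 - 50*495) = √(10392 - 24750) = √(-14358) = I*√14358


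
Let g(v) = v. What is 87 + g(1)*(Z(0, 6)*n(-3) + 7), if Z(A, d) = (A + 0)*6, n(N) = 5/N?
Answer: 94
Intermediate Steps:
Z(A, d) = 6*A (Z(A, d) = A*6 = 6*A)
87 + g(1)*(Z(0, 6)*n(-3) + 7) = 87 + 1*((6*0)*(5/(-3)) + 7) = 87 + 1*(0*(5*(-1/3)) + 7) = 87 + 1*(0*(-5/3) + 7) = 87 + 1*(0 + 7) = 87 + 1*7 = 87 + 7 = 94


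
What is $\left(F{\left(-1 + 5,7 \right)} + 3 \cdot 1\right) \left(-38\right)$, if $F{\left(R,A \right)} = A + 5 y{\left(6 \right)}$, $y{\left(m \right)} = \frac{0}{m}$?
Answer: $-380$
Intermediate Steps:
$y{\left(m \right)} = 0$
$F{\left(R,A \right)} = A$ ($F{\left(R,A \right)} = A + 5 \cdot 0 = A + 0 = A$)
$\left(F{\left(-1 + 5,7 \right)} + 3 \cdot 1\right) \left(-38\right) = \left(7 + 3 \cdot 1\right) \left(-38\right) = \left(7 + 3\right) \left(-38\right) = 10 \left(-38\right) = -380$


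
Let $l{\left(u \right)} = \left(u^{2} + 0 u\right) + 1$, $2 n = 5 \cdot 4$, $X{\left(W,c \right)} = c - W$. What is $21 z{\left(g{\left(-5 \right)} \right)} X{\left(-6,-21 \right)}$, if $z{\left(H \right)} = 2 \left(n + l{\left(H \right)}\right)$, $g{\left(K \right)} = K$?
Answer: $-22680$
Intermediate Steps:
$n = 10$ ($n = \frac{5 \cdot 4}{2} = \frac{1}{2} \cdot 20 = 10$)
$l{\left(u \right)} = 1 + u^{2}$ ($l{\left(u \right)} = \left(u^{2} + 0\right) + 1 = u^{2} + 1 = 1 + u^{2}$)
$z{\left(H \right)} = 22 + 2 H^{2}$ ($z{\left(H \right)} = 2 \left(10 + \left(1 + H^{2}\right)\right) = 2 \left(11 + H^{2}\right) = 22 + 2 H^{2}$)
$21 z{\left(g{\left(-5 \right)} \right)} X{\left(-6,-21 \right)} = 21 \left(22 + 2 \left(-5\right)^{2}\right) \left(-21 - -6\right) = 21 \left(22 + 2 \cdot 25\right) \left(-21 + 6\right) = 21 \left(22 + 50\right) \left(-15\right) = 21 \cdot 72 \left(-15\right) = 1512 \left(-15\right) = -22680$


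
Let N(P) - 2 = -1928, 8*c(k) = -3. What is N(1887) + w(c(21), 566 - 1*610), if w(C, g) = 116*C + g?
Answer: -4027/2 ≈ -2013.5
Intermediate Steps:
c(k) = -3/8 (c(k) = (1/8)*(-3) = -3/8)
N(P) = -1926 (N(P) = 2 - 1928 = -1926)
w(C, g) = g + 116*C
N(1887) + w(c(21), 566 - 1*610) = -1926 + ((566 - 1*610) + 116*(-3/8)) = -1926 + ((566 - 610) - 87/2) = -1926 + (-44 - 87/2) = -1926 - 175/2 = -4027/2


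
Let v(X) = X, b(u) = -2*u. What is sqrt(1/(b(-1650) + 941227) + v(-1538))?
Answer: 5*I*sqrt(54883914691627)/944527 ≈ 39.217*I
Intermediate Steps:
sqrt(1/(b(-1650) + 941227) + v(-1538)) = sqrt(1/(-2*(-1650) + 941227) - 1538) = sqrt(1/(3300 + 941227) - 1538) = sqrt(1/944527 - 1538) = sqrt(-1452682525/944527) = 5*I*sqrt(54883914691627)/944527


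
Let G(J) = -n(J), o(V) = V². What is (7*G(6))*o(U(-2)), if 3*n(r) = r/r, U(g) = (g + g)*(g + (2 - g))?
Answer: -448/3 ≈ -149.33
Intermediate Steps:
U(g) = 4*g (U(g) = (2*g)*2 = 4*g)
n(r) = ⅓ (n(r) = (r/r)/3 = (⅓)*1 = ⅓)
G(J) = -⅓ (G(J) = -1*⅓ = -⅓)
(7*G(6))*o(U(-2)) = (7*(-⅓))*(4*(-2))² = -7/3*(-8)² = -7/3*64 = -448/3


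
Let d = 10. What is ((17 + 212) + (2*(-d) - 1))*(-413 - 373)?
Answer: -163488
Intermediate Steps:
((17 + 212) + (2*(-d) - 1))*(-413 - 373) = ((17 + 212) + (2*(-1*10) - 1))*(-413 - 373) = (229 + (2*(-10) - 1))*(-786) = (229 + (-20 - 1))*(-786) = (229 - 21)*(-786) = 208*(-786) = -163488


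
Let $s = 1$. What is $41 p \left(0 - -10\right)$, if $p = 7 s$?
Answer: $2870$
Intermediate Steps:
$p = 7$ ($p = 7 \cdot 1 = 7$)
$41 p \left(0 - -10\right) = 41 \cdot 7 \left(0 - -10\right) = 287 \left(0 + 10\right) = 287 \cdot 10 = 2870$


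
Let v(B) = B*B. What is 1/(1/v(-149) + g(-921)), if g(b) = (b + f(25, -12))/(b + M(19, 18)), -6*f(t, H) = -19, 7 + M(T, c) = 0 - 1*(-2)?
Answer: 123348756/122266463 ≈ 1.0089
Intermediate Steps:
M(T, c) = -5 (M(T, c) = -7 + (0 - 1*(-2)) = -7 + (0 + 2) = -7 + 2 = -5)
f(t, H) = 19/6 (f(t, H) = -⅙*(-19) = 19/6)
v(B) = B²
g(b) = (19/6 + b)/(-5 + b) (g(b) = (b + 19/6)/(b - 5) = (19/6 + b)/(-5 + b))
1/(1/v(-149) + g(-921)) = 1/(1/((-149)²) + (19/6 - 921)/(-5 - 921)) = 1/(1/22201 - 5507/6/(-926)) = 1/(1/22201 - 1/926*(-5507/6)) = 1/(1/22201 + 5507/5556) = 1/(122266463/123348756) = 123348756/122266463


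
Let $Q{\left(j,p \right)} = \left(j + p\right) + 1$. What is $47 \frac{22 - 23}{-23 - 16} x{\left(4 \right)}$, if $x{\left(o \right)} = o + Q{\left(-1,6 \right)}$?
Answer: $\frac{470}{39} \approx 12.051$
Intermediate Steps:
$Q{\left(j,p \right)} = 1 + j + p$
$x{\left(o \right)} = 6 + o$ ($x{\left(o \right)} = o + \left(1 - 1 + 6\right) = o + 6 = 6 + o$)
$47 \frac{22 - 23}{-23 - 16} x{\left(4 \right)} = 47 \frac{22 - 23}{-23 - 16} \left(6 + 4\right) = 47 \left(- \frac{1}{-39}\right) 10 = 47 \left(\left(-1\right) \left(- \frac{1}{39}\right)\right) 10 = 47 \cdot \frac{1}{39} \cdot 10 = \frac{47}{39} \cdot 10 = \frac{470}{39}$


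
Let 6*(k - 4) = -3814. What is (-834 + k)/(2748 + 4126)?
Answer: -4397/20622 ≈ -0.21322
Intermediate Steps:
k = -1895/3 (k = 4 + (⅙)*(-3814) = 4 - 1907/3 = -1895/3 ≈ -631.67)
(-834 + k)/(2748 + 4126) = (-834 - 1895/3)/(2748 + 4126) = -4397/3/6874 = -4397/3*1/6874 = -4397/20622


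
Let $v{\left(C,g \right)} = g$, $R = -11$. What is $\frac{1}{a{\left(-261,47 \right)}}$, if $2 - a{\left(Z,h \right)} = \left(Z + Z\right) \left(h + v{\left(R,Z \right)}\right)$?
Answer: $- \frac{1}{111706} \approx -8.9521 \cdot 10^{-6}$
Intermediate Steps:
$a{\left(Z,h \right)} = 2 - 2 Z \left(Z + h\right)$ ($a{\left(Z,h \right)} = 2 - \left(Z + Z\right) \left(h + Z\right) = 2 - 2 Z \left(Z + h\right)$)
$\frac{1}{a{\left(-261,47 \right)}} = \frac{1}{2 - 2 \left(-261\right)^{2} - \left(-522\right) 47} = \frac{1}{2 - 136242 + 24534} = \frac{1}{-111706} = - \frac{1}{111706}$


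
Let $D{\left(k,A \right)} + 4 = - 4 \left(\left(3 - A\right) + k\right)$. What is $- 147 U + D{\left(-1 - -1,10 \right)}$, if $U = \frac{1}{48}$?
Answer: $\frac{335}{16} \approx 20.938$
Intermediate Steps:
$U = \frac{1}{48} \approx 0.020833$
$D{\left(k,A \right)} = -16 - 4 k + 4 A$ ($D{\left(k,A \right)} = -4 - 4 \left(\left(3 - A\right) + k\right) = -4 - 4 \left(3 + k - A\right) = -4 - \left(12 - 4 A + 4 k\right) = -16 - 4 k + 4 A$)
$- 147 U + D{\left(-1 - -1,10 \right)} = \left(-147\right) \frac{1}{48} - \left(-24 + 4 \left(-1 - -1\right)\right) = - \frac{49}{16} - \left(-24 + 4 \left(-1 + 1\right)\right) = - \frac{49}{16} - -24 = - \frac{49}{16} + \left(-16 + 0 + 40\right) = - \frac{49}{16} + 24 = \frac{335}{16}$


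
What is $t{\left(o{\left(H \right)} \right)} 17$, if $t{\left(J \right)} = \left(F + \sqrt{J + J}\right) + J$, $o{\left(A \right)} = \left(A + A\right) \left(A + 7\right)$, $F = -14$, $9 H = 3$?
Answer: $- \frac{1394}{9} + \frac{34 \sqrt{22}}{3} \approx -101.73$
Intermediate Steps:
$H = \frac{1}{3}$ ($H = \frac{1}{9} \cdot 3 = \frac{1}{3} \approx 0.33333$)
$o{\left(A \right)} = 2 A \left(7 + A\right)$
$t{\left(J \right)} = -14 + J + \sqrt{2} \sqrt{J}$ ($t{\left(J \right)} = \left(-14 + \sqrt{J + J}\right) + J = \left(-14 + \sqrt{2 J}\right) + J = \left(-14 + \sqrt{2} \sqrt{J}\right) + J = -14 + J + \sqrt{2} \sqrt{J}$)
$t{\left(o{\left(H \right)} \right)} 17 = \left(-14 + 2 \cdot \frac{1}{3} \left(7 + \frac{1}{3}\right) + \sqrt{2} \sqrt{2 \cdot \frac{1}{3} \left(7 + \frac{1}{3}\right)}\right) 17 = \left(-14 + 2 \cdot \frac{1}{3} \cdot \frac{22}{3} + \sqrt{2} \sqrt{2 \cdot \frac{1}{3} \cdot \frac{22}{3}}\right) 17 = \left(-14 + \frac{44}{9} + \sqrt{2} \sqrt{\frac{44}{9}}\right) 17 = \left(-14 + \frac{44}{9} + \sqrt{2} \frac{2 \sqrt{11}}{3}\right) 17 = \left(-14 + \frac{44}{9} + \frac{2 \sqrt{22}}{3}\right) 17 = \left(- \frac{82}{9} + \frac{2 \sqrt{22}}{3}\right) 17 = - \frac{1394}{9} + \frac{34 \sqrt{22}}{3}$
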